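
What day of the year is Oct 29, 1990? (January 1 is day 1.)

302

Days in months before Oct: 31 + 28 + 31 + 30 + 31 + 30 + 31 + 31 + 30 = 273.
Plus 29 days into Oct → day 302.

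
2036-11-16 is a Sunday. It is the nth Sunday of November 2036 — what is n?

Day 16 falls in week ⌈16/7⌉ of the month.
Days 1–7 hold the 1st Sunday, 8–14 the 2nd, 15–21 the 3rd, 22–28 the 4th, 29–31 the 5th.
16 is in the range for the 3rd.

3rd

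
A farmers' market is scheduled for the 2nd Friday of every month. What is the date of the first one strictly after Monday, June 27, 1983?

July 8, 1983

June 1983 starts on a Wednesday; its first Friday is the 3rd, so the 2nd Friday is the 10th — June 10, 1983.
That is not after June 27, 1983, so look at July 1983.
July 1983 starts on a Friday; its first Friday is the 1st, so the 2nd Friday is the 8th — July 8, 1983.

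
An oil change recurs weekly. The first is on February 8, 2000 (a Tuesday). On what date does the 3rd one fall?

The 3rd occurrence is 2 intervals after the first: 2 × 7 = 14 days after February 8, 2000.
14 days later is February 22, 2000.

February 22, 2000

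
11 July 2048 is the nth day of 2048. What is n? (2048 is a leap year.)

Days in months before July: 31 + 29 + 31 + 30 + 31 + 30 = 182.
Plus 11 days into July → day 193.

193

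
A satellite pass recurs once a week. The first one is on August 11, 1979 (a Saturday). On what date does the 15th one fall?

November 17, 1979

The 15th occurrence is 14 intervals after the first: 14 × 7 = 98 days after August 11, 1979.
August has 31 days — 20 days to the end of August leaves 78.
September has 30 days (48 left).
October has 31 days (17 left).
17 days into November → November 17, 1979.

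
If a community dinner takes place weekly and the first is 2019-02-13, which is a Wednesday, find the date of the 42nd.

2019-11-27

The 42nd occurrence is 41 intervals after the first: 41 × 7 = 287 days after 2019-02-13.
February has 28 days — 15 days to the end of February leaves 272.
March has 31 days (241 left).
April has 30 days (211 left).
May has 31 days (180 left).
June has 30 days (150 left).
July has 31 days (119 left).
August has 31 days (88 left).
September has 30 days (58 left).
October has 31 days (27 left).
27 days into November → 2019-11-27.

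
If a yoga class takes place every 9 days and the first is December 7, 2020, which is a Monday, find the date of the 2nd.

The 2nd occurrence is 1 interval after the first: 1 × 9 = 9 days after December 7, 2020.
9 days later is December 16, 2020.

December 16, 2020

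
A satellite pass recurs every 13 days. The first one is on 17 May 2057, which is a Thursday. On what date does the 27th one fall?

20 April 2058

The 27th occurrence is 26 intervals after the first: 26 × 13 = 338 days after 17 May 2057.
May has 31 days — 14 days to the end of May leaves 324.
June has 30 days (294 left).
July has 31 days (263 left).
August has 31 days (232 left).
September has 30 days (202 left).
October has 31 days (171 left).
November has 30 days (141 left).
December has 31 days (110 left).
January has 31 days (79 left).
February has 28 days (51 left).
March has 31 days (20 left).
20 days into April → 20 April 2058.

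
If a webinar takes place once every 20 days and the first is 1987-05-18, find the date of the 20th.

The 20th occurrence is 19 intervals after the first: 19 × 20 = 380 days after 1987-05-18.
May has 31 days — 13 days to the end of May leaves 367.
June has 30 days (337 left).
July has 31 days (306 left).
August has 31 days (275 left).
September has 30 days (245 left).
October has 31 days (214 left).
November has 30 days (184 left).
December has 31 days (153 left).
January has 31 days (122 left).
February has 29 days (93 left).
March has 31 days (62 left).
April has 30 days (32 left).
May has 31 days (1 left).
1 day into June → 1988-06-01.

1988-06-01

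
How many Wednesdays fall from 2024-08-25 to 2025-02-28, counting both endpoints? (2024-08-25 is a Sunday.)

27

2024-08-25 is a Sunday; the first Wednesday on or after it is 2024-08-28 (3 days later).
From 2024-08-28 to 2025-02-28: 3 + 30 + 31 + 30 + 31 + 31 + 28 = 184 days (rest of August, September, October, November, December, January, February).
184 ÷ 7 = 26 full weeks with remainder 2, so 26 more Wednesdays after the first → 27.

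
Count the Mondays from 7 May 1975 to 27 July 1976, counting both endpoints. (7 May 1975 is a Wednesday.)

7 May 1975 is a Wednesday; the first Monday on or after it is 12 May 1975 (5 days later).
From 12 May 1975 to 27 July 1976: 233 + 209 = 442 days (rest of 1975, to 27 July 1976 in 1976).
442 ÷ 7 = 63 full weeks with remainder 1, so 63 more Mondays after the first → 64.

64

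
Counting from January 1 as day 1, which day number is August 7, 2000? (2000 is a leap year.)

Days in months before August: 31 + 29 + 31 + 30 + 31 + 30 + 31 = 213.
Plus 7 days into August → day 220.

220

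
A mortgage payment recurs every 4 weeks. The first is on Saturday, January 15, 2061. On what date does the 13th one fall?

December 17, 2061

The 13th occurrence is 12 intervals after the first: 12 × 28 = 336 days after January 15, 2061.
January has 31 days — 16 days to the end of January leaves 320.
February has 28 days (292 left).
March has 31 days (261 left).
April has 30 days (231 left).
May has 31 days (200 left).
June has 30 days (170 left).
July has 31 days (139 left).
August has 31 days (108 left).
September has 30 days (78 left).
October has 31 days (47 left).
November has 30 days (17 left).
17 days into December → December 17, 2061.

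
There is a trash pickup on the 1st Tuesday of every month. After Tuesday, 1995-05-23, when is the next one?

May 1995 starts on a Monday, so its 1st Tuesday is 1995-05-02 (1 day in).
That is not after 1995-05-23, so look at June 1995.
June 1995 starts on a Thursday, so its 1st Tuesday is 1995-06-06 (5 days in).

1995-06-06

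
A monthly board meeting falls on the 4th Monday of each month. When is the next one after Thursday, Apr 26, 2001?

May 28, 2001

Apr 2001 starts on a Sunday; its first Monday is the 2nd, so the 4th Monday is the 23rd — Apr 23, 2001.
That is not after Apr 26, 2001, so look at May 2001.
May 2001 starts on a Tuesday; its first Monday is the 7th, so the 4th Monday is the 28th — May 28, 2001.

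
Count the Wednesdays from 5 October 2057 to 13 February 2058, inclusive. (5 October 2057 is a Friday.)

19

5 October 2057 is a Friday; the first Wednesday on or after it is 10 October 2057 (5 days later).
From 10 October 2057 to 13 February 2058: 21 + 30 + 31 + 31 + 13 = 126 days (rest of October, November, December, January, February).
126 ÷ 7 = 18 full weeks with remainder 0, so 18 more Wednesdays after the first → 19.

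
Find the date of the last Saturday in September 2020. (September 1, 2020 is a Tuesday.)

September 2020 begins on a Tuesday, so the first Saturday is September 5 (4 days later).
September 2020 has 30 days. Adding weeks: 5, 12, 19, 26 — the last one ≤ 30 is the 26th.

2020-09-26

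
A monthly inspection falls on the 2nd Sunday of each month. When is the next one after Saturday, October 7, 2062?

October 2062 starts on a Sunday; its first Sunday is the 1st, so the 2nd Sunday is the 8th — October 8, 2062.
October 8, 2062 is after October 7, 2062, so that is the next one.

October 8, 2062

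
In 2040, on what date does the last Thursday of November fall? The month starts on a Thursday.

November 2040 begins on a Thursday, so the first Thursday is November 1.
November 2040 has 30 days. Adding weeks: 1, 8, 15, 22, 29 — the last one ≤ 30 is the 29th.

2040-11-29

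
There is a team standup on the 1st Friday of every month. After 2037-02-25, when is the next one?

February 2037 starts on a Sunday, so its 1st Friday is 2037-02-06 (5 days in).
That is not after 2037-02-25, so look at March 2037.
March 2037 starts on a Sunday, so its 1st Friday is 2037-03-06 (5 days in).

2037-03-06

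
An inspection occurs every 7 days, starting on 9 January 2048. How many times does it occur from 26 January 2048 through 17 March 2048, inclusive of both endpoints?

Occurrences land 7·i days after 9 January 2048 for i = 0, 1, 2, …
26 January 2048 is 17 days after the start; 17 ÷ 7 = 2 remainder 3; since the remainder is 3, round up to i = 3. First occurrence in the window: #4 on 30 January 2048 (3×7 = 21 days in).
17 March 2048 is 68 days after the start; 68 ÷ 7 = 9 remainder 5. Last occurrence in the window: #10 on 12 March 2048.
Occurrences #4 through #10: 7 in total.

7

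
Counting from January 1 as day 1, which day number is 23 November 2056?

328

Days in months before November: 31 + 29 + 31 + 30 + 31 + 30 + 31 + 31 + 30 + 31 = 305.
Plus 23 days into November → day 328.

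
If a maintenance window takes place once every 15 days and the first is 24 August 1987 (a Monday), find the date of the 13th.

20 February 1988

The 13th occurrence is 12 intervals after the first: 12 × 15 = 180 days after 24 August 1987.
August has 31 days — 7 days to the end of August leaves 173.
September has 30 days (143 left).
October has 31 days (112 left).
November has 30 days (82 left).
December has 31 days (51 left).
January has 31 days (20 left).
20 days into February → 20 February 1988.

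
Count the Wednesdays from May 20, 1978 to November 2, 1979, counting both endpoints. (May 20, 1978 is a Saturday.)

May 20, 1978 is a Saturday; the first Wednesday on or after it is May 24, 1978 (4 days later).
From May 24, 1978 to November 2, 1979: 221 + 306 = 527 days (rest of 1978, to November 2, 1979 in 1979).
527 ÷ 7 = 75 full weeks with remainder 2, so 75 more Wednesdays after the first → 76.

76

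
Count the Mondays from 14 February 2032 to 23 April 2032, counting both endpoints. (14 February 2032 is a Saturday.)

10

14 February 2032 is a Saturday; the first Monday on or after it is 16 February 2032 (2 days later).
From 16 February 2032 to 23 April 2032: 13 + 31 + 23 = 67 days (rest of February, March, April).
67 ÷ 7 = 9 full weeks with remainder 4, so 9 more Mondays after the first → 10.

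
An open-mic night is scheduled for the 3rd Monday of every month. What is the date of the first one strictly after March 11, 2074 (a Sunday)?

March 2074 starts on a Thursday; its first Monday is the 5th, so the 3rd Monday is the 19th — March 19, 2074.
March 19, 2074 is after March 11, 2074, so that is the next one.

March 19, 2074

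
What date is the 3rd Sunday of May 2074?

20 May 2074

May 2074 begins on a Tuesday, so the first Sunday is May 6 (5 days later).
The 3rd Sunday is 2 weeks later: 6 + 14 = 20.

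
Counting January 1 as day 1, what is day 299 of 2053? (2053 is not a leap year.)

January has 31 days (299 − 31 = 268 remain).
February has 28 days (268 − 28 = 240 remain).
March has 31 days (240 − 31 = 209 remain).
April has 30 days (209 − 30 = 179 remain).
May has 31 days (179 − 31 = 148 remain).
June has 30 days (148 − 30 = 118 remain).
July has 31 days (118 − 31 = 87 remain).
August has 31 days (87 − 31 = 56 remain).
September has 30 days (56 − 30 = 26 remain).
26 into October → October 26.

October 26, 2053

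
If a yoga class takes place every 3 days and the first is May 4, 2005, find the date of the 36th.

August 17, 2005

The 36th occurrence is 35 intervals after the first: 35 × 3 = 105 days after May 4, 2005.
May has 31 days — 27 days to the end of May leaves 78.
June has 30 days (48 left).
July has 31 days (17 left).
17 days into August → August 17, 2005.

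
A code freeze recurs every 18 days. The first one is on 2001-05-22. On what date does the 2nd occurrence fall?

2001-06-09

The 2nd occurrence is 1 interval after the first: 1 × 18 = 18 days after 2001-05-22.
May has 31 days — 9 days to the end of May leaves 9.
9 days into June → 2001-06-09.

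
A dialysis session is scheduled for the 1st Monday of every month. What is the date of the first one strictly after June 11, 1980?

June 1980 starts on a Sunday, so its 1st Monday is June 2, 1980 (1 day in).
That is not after June 11, 1980, so look at July 1980.
July 1980 starts on a Tuesday, so its 1st Monday is July 7, 1980 (6 days in).

July 7, 1980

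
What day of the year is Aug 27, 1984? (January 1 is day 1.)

240

Days in months before Aug: 31 + 29 + 31 + 30 + 31 + 30 + 31 = 213.
Plus 27 days into Aug → day 240.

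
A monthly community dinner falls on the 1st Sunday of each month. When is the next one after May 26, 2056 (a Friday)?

Jun 4, 2056

May 2056 starts on a Monday, so its 1st Sunday is May 7, 2056 (6 days in).
That is not after May 26, 2056, so look at Jun 2056.
Jun 2056 starts on a Thursday, so its 1st Sunday is Jun 4, 2056 (3 days in).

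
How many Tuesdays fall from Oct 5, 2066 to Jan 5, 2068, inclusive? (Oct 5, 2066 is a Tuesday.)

Oct 5, 2066 is a Tuesday; the first Tuesday on or after it is Oct 5, 2066.
From Oct 5, 2066 to Jan 5, 2068: 87 + 365 + 5 = 457 days (rest of 2066, 2067, to Jan 5, 2068 in 2068).
457 ÷ 7 = 65 full weeks with remainder 2, so 65 more Tuesdays after the first → 66.

66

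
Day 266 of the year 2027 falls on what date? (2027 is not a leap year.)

January has 31 days (266 − 31 = 235 remain).
February has 28 days (235 − 28 = 207 remain).
March has 31 days (207 − 31 = 176 remain).
April has 30 days (176 − 30 = 146 remain).
May has 31 days (146 − 31 = 115 remain).
June has 30 days (115 − 30 = 85 remain).
July has 31 days (85 − 31 = 54 remain).
August has 31 days (54 − 31 = 23 remain).
23 into September → September 23.

2027-09-23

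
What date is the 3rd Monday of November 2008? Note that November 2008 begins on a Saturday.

November 2008 begins on a Saturday, so the first Monday is November 3 (2 days later).
The 3rd Monday is 2 weeks later: 3 + 14 = 17.

17 November 2008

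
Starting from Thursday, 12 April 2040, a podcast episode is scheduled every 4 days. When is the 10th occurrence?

18 May 2040

The 10th occurrence is 9 intervals after the first: 9 × 4 = 36 days after 12 April 2040.
April has 30 days — 18 days to the end of April leaves 18.
18 days into May → 18 May 2040.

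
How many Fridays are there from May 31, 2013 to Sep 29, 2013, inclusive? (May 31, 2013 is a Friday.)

18

May 31, 2013 is a Friday; the first Friday on or after it is May 31, 2013.
From May 31, 2013 to Sep 29, 2013: 0 + 30 + 31 + 31 + 29 = 121 days (rest of May, Jun, Jul, Aug, Sep).
121 ÷ 7 = 17 full weeks with remainder 2, so 17 more Fridays after the first → 18.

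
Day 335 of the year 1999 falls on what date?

Dec 1, 1999

Jan has 31 days (335 − 31 = 304 remain).
Feb has 28 days (304 − 28 = 276 remain).
Mar has 31 days (276 − 31 = 245 remain).
Apr has 30 days (245 − 30 = 215 remain).
May has 31 days (215 − 31 = 184 remain).
Jun has 30 days (184 − 30 = 154 remain).
Jul has 31 days (154 − 31 = 123 remain).
Aug has 31 days (123 − 31 = 92 remain).
Sep has 30 days (92 − 30 = 62 remain).
Oct has 31 days (62 − 31 = 31 remain).
Nov has 30 days (31 − 30 = 1 remain).
1 into Dec → Dec 1.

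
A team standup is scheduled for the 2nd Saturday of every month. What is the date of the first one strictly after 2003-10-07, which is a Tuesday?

October 2003 starts on a Wednesday; its first Saturday is the 4th, so the 2nd Saturday is the 11th — 2003-10-11.
2003-10-11 is after 2003-10-07, so that is the next one.

2003-10-11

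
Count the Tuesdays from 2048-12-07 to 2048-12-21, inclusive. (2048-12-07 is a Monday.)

2

2048-12-07 is a Monday; the first Tuesday on or after it is 2048-12-08 (1 day later).
From 2048-12-08 to 2048-12-21 is 21 − 8 = 13 days.
13 ÷ 7 = 1 full weeks with remainder 6, so 1 more Tuesdays after the first → 2.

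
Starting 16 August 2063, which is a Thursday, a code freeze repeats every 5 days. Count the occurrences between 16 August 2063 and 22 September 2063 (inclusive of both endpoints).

Occurrences land 5·i days after 16 August 2063 for i = 0, 1, 2, …
The window opens on the start date, so the first occurrence inside is #1 on 16 August 2063.
22 September 2063 is 37 days after the start; 37 ÷ 5 = 7 remainder 2. Last occurrence in the window: #8 on 20 September 2063.
Occurrences #1 through #8: 8 in total.

8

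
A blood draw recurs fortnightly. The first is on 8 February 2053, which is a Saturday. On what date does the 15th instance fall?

The 15th occurrence is 14 intervals after the first: 14 × 14 = 196 days after 8 February 2053.
February has 28 days — 20 days to the end of February leaves 176.
March has 31 days (145 left).
April has 30 days (115 left).
May has 31 days (84 left).
June has 30 days (54 left).
July has 31 days (23 left).
23 days into August → 23 August 2053.

23 August 2053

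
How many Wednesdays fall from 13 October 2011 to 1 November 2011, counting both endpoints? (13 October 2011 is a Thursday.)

13 October 2011 is a Thursday; the first Wednesday on or after it is 19 October 2011 (6 days later).
From 19 October 2011 to 1 November 2011: 12 + 1 = 13 days (rest of October, November).
13 ÷ 7 = 1 full weeks with remainder 6, so 1 more Wednesdays after the first → 2.

2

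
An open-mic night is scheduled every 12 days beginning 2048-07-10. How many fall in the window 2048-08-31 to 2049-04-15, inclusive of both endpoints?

19

Occurrences land 12·i days after 2048-07-10 for i = 0, 1, 2, …
2048-08-31 is 52 days after the start; 52 ÷ 12 = 4 remainder 4; since the remainder is 4, round up to i = 5. First occurrence in the window: #6 on 2048-09-08 (5×12 = 60 days in).
2049-04-15 is 279 days after the start; 279 ÷ 12 = 23 remainder 3. Last occurrence in the window: #24 on 2049-04-12.
Occurrences #6 through #24: 19 in total.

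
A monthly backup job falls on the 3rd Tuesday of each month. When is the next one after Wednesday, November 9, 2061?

November 15, 2061

November 2061 starts on a Tuesday; its first Tuesday is the 1st, so the 3rd Tuesday is the 15th — November 15, 2061.
November 15, 2061 is after November 9, 2061, so that is the next one.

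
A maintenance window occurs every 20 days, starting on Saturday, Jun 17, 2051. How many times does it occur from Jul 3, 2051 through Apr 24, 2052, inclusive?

Occurrences land 20·i days after Jun 17, 2051 for i = 0, 1, 2, …
Jul 3, 2051 is 16 days after the start; 16 ÷ 20 = 0 remainder 16; since the remainder is 16, round up to i = 1. First occurrence in the window: #2 on Jul 7, 2051 (1×20 = 20 days in).
Apr 24, 2052 is 312 days after the start; 312 ÷ 20 = 15 remainder 12. Last occurrence in the window: #16 on Apr 12, 2052.
Occurrences #2 through #16: 15 in total.

15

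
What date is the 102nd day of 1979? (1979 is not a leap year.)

January has 31 days (102 − 31 = 71 remain).
February has 28 days (71 − 28 = 43 remain).
March has 31 days (43 − 31 = 12 remain).
12 into April → April 12.

April 12, 1979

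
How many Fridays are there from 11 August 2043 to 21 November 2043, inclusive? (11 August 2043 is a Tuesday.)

11 August 2043 is a Tuesday; the first Friday on or after it is 14 August 2043 (3 days later).
From 14 August 2043 to 21 November 2043: 17 + 30 + 31 + 21 = 99 days (rest of August, September, October, November).
99 ÷ 7 = 14 full weeks with remainder 1, so 14 more Fridays after the first → 15.

15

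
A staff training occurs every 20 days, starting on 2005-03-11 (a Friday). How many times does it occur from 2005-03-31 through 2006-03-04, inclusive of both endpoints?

Occurrences land 20·i days after 2005-03-11 for i = 0, 1, 2, …
2005-03-31 is 20 days after the start; 20 ÷ 20 = 1 remainder 0. First occurrence in the window: #2 on 2005-03-31 (1×20 = 20 days in).
2006-03-04 is 358 days after the start; 358 ÷ 20 = 17 remainder 18. Last occurrence in the window: #18 on 2006-02-14.
Occurrences #2 through #18: 17 in total.

17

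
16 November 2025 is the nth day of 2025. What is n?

Days in months before November: 31 + 28 + 31 + 30 + 31 + 30 + 31 + 31 + 30 + 31 = 304.
Plus 16 days into November → day 320.

320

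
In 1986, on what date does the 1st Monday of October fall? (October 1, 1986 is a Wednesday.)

October 1986 begins on a Wednesday, so the first Monday is October 6 (5 days later).

October 6, 1986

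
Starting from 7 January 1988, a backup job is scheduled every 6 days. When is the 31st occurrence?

The 31st occurrence is 30 intervals after the first: 30 × 6 = 180 days after 7 January 1988.
January has 31 days — 24 days to the end of January leaves 156.
February has 29 days (127 left).
March has 31 days (96 left).
April has 30 days (66 left).
May has 31 days (35 left).
June has 30 days (5 left).
5 days into July → 5 July 1988.

5 July 1988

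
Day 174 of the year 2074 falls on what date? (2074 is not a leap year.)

Jun 23, 2074

Jan has 31 days (174 − 31 = 143 remain).
Feb has 28 days (143 − 28 = 115 remain).
Mar has 31 days (115 − 31 = 84 remain).
Apr has 30 days (84 − 30 = 54 remain).
May has 31 days (54 − 31 = 23 remain).
23 into Jun → Jun 23.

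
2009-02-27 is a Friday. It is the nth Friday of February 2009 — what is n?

4th

Day 27 falls in week ⌈27/7⌉ of the month.
Days 1–7 hold the 1st Friday, 8–14 the 2nd, 15–21 the 3rd, 22–28 the 4th, 29–31 the 5th.
27 is in the range for the 4th.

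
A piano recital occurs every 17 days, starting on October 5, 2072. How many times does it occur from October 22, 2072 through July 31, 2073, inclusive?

Occurrences land 17·i days after October 5, 2072 for i = 0, 1, 2, …
October 22, 2072 is 17 days after the start; 17 ÷ 17 = 1 remainder 0. First occurrence in the window: #2 on October 22, 2072 (1×17 = 17 days in).
July 31, 2073 is 299 days after the start; 299 ÷ 17 = 17 remainder 10. Last occurrence in the window: #18 on July 21, 2073.
Occurrences #2 through #18: 17 in total.

17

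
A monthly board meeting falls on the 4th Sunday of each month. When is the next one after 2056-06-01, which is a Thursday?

2056-06-25

June 2056 starts on a Thursday; its first Sunday is the 4th, so the 4th Sunday is the 25th — 2056-06-25.
2056-06-25 is after 2056-06-01, so that is the next one.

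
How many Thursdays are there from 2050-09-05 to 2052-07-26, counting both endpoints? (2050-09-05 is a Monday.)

99

2050-09-05 is a Monday; the first Thursday on or after it is 2050-09-08 (3 days later).
From 2050-09-08 to 2052-07-26: 114 + 365 + 208 = 687 days (rest of 2050, 2051, to 2052-07-26 in 2052).
687 ÷ 7 = 98 full weeks with remainder 1, so 98 more Thursdays after the first → 99.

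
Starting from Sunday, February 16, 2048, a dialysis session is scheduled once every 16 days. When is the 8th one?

The 8th occurrence is 7 intervals after the first: 7 × 16 = 112 days after February 16, 2048.
February has 29 days — 13 days to the end of February leaves 99.
March has 31 days (68 left).
April has 30 days (38 left).
May has 31 days (7 left).
7 days into June → June 7, 2048.

June 7, 2048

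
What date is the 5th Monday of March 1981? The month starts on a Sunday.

March 30, 1981

March 1981 begins on a Sunday, so the first Monday is March 2 (1 day later).
The 5th Monday is 4 weeks later: 2 + 28 = 30.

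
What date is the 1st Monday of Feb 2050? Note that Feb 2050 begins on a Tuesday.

Feb 2050 begins on a Tuesday, so the first Monday is Feb 7 (6 days later).

Feb 7, 2050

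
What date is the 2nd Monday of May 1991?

The first Monday of May 1991 is May 6.
The 2nd Monday is 1 weeks later: 6 + 7 = 13.

May 13, 1991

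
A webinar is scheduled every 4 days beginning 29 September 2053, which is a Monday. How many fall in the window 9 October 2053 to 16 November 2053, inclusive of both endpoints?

10

Occurrences land 4·i days after 29 September 2053 for i = 0, 1, 2, …
9 October 2053 is 10 days after the start; 10 ÷ 4 = 2 remainder 2; since the remainder is 2, round up to i = 3. First occurrence in the window: #4 on 11 October 2053 (3×4 = 12 days in).
16 November 2053 is 48 days after the start; 48 ÷ 4 = 12 remainder 0. Last occurrence in the window: #13 on 16 November 2053.
Occurrences #4 through #13: 10 in total.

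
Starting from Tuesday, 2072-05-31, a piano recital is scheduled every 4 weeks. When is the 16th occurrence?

2073-07-25

The 16th occurrence is 15 intervals after the first: 15 × 28 = 420 days after 2072-05-31.
May has 31 days — 0 days to the end of May leaves 420.
From end of May to end of 2072 is 214 days (206 left).
January has 31 days (175 left).
February has 28 days (147 left).
March has 31 days (116 left).
April has 30 days (86 left).
May has 31 days (55 left).
June has 30 days (25 left).
25 days into July → 2073-07-25.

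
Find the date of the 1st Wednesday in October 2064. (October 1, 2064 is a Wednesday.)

2064-10-01

October 2064 begins on a Wednesday, so the first Wednesday is October 1.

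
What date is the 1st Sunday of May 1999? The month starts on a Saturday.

May 1999 begins on a Saturday, so the first Sunday is May 2 (1 day later).

May 2, 1999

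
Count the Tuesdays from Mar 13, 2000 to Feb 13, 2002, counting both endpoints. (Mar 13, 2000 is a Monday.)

101

Mar 13, 2000 is a Monday; the first Tuesday on or after it is Mar 14, 2000 (1 day later).
From Mar 14, 2000 to Feb 13, 2002: 292 + 365 + 44 = 701 days (rest of 2000, 2001, to Feb 13, 2002 in 2002).
701 ÷ 7 = 100 full weeks with remainder 1, so 100 more Tuesdays after the first → 101.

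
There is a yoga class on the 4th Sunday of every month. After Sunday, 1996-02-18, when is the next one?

February 1996 starts on a Thursday; its first Sunday is the 4th, so the 4th Sunday is the 25th — 1996-02-25.
1996-02-25 is after 1996-02-18, so that is the next one.

1996-02-25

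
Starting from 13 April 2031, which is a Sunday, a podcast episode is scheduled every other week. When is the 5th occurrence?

8 June 2031

The 5th occurrence is 4 intervals after the first: 4 × 14 = 56 days after 13 April 2031.
April has 30 days — 17 days to the end of April leaves 39.
May has 31 days (8 left).
8 days into June → 8 June 2031.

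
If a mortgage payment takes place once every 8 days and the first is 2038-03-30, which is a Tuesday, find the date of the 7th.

The 7th occurrence is 6 intervals after the first: 6 × 8 = 48 days after 2038-03-30.
March has 31 days — 1 day to the end of March leaves 47.
April has 30 days (17 left).
17 days into May → 2038-05-17.

2038-05-17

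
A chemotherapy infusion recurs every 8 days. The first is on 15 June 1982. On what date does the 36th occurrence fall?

The 36th occurrence is 35 intervals after the first: 35 × 8 = 280 days after 15 June 1982.
June has 30 days — 15 days to the end of June leaves 265.
July has 31 days (234 left).
August has 31 days (203 left).
September has 30 days (173 left).
October has 31 days (142 left).
November has 30 days (112 left).
December has 31 days (81 left).
January has 31 days (50 left).
February has 28 days (22 left).
22 days into March → 22 March 1983.

22 March 1983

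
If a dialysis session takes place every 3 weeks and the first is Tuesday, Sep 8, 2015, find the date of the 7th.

The 7th occurrence is 6 intervals after the first: 6 × 21 = 126 days after Sep 8, 2015.
Sep has 30 days — 22 days to the end of Sep leaves 104.
Oct has 31 days (73 left).
Nov has 30 days (43 left).
Dec has 31 days (12 left).
12 days into Jan → Jan 12, 2016.

Jan 12, 2016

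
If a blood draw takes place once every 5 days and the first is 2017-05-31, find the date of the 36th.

2017-11-22

The 36th occurrence is 35 intervals after the first: 35 × 5 = 175 days after 2017-05-31.
May has 31 days — 0 days to the end of May leaves 175.
June has 30 days (145 left).
July has 31 days (114 left).
August has 31 days (83 left).
September has 30 days (53 left).
October has 31 days (22 left).
22 days into November → 2017-11-22.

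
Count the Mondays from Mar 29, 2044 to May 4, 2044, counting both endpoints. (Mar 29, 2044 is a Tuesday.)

Mar 29, 2044 is a Tuesday; the first Monday on or after it is Apr 4, 2044 (6 days later).
From Apr 4, 2044 to May 4, 2044: 26 + 4 = 30 days (rest of Apr, May).
30 ÷ 7 = 4 full weeks with remainder 2, so 4 more Mondays after the first → 5.

5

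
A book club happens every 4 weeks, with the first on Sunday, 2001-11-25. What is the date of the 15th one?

The 15th occurrence is 14 intervals after the first: 14 × 28 = 392 days after 2001-11-25.
November has 30 days — 5 days to the end of November leaves 387.
December has 31 days (356 left).
January has 31 days (325 left).
February has 28 days (297 left).
March has 31 days (266 left).
April has 30 days (236 left).
May has 31 days (205 left).
June has 30 days (175 left).
July has 31 days (144 left).
August has 31 days (113 left).
September has 30 days (83 left).
October has 31 days (52 left).
November has 30 days (22 left).
22 days into December → 2002-12-22.

2002-12-22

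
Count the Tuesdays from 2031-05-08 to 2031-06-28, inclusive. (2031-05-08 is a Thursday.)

2031-05-08 is a Thursday; the first Tuesday on or after it is 2031-05-13 (5 days later).
From 2031-05-13 to 2031-06-28: 18 + 28 = 46 days (rest of May, June).
46 ÷ 7 = 6 full weeks with remainder 4, so 6 more Tuesdays after the first → 7.

7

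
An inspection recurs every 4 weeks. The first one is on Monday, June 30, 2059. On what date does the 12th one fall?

May 3, 2060

The 12th occurrence is 11 intervals after the first: 11 × 28 = 308 days after June 30, 2059.
June has 30 days — 0 days to the end of June leaves 308.
July has 31 days (277 left).
August has 31 days (246 left).
September has 30 days (216 left).
October has 31 days (185 left).
November has 30 days (155 left).
December has 31 days (124 left).
January has 31 days (93 left).
February has 29 days (64 left).
March has 31 days (33 left).
April has 30 days (3 left).
3 days into May → May 3, 2060.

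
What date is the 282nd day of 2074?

January has 31 days (282 − 31 = 251 remain).
February has 28 days (251 − 28 = 223 remain).
March has 31 days (223 − 31 = 192 remain).
April has 30 days (192 − 30 = 162 remain).
May has 31 days (162 − 31 = 131 remain).
June has 30 days (131 − 30 = 101 remain).
July has 31 days (101 − 31 = 70 remain).
August has 31 days (70 − 31 = 39 remain).
September has 30 days (39 − 30 = 9 remain).
9 into October → October 9.

October 9, 2074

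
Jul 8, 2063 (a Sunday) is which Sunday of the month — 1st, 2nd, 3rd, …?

2nd

Day 8 falls in week ⌈8/7⌉ of the month.
Days 1–7 hold the 1st Sunday, 8–14 the 2nd, 15–21 the 3rd, 22–28 the 4th, 29–31 the 5th.
8 is in the range for the 2nd.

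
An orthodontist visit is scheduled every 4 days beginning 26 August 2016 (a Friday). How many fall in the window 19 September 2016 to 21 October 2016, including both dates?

Occurrences land 4·i days after 26 August 2016 for i = 0, 1, 2, …
19 September 2016 is 24 days after the start; 24 ÷ 4 = 6 remainder 0. First occurrence in the window: #7 on 19 September 2016 (6×4 = 24 days in).
21 October 2016 is 56 days after the start; 56 ÷ 4 = 14 remainder 0. Last occurrence in the window: #15 on 21 October 2016.
Occurrences #7 through #15: 9 in total.

9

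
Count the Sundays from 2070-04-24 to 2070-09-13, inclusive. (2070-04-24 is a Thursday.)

2070-04-24 is a Thursday; the first Sunday on or after it is 2070-04-27 (3 days later).
From 2070-04-27 to 2070-09-13: 3 + 31 + 30 + 31 + 31 + 13 = 139 days (rest of April, May, June, July, August, September).
139 ÷ 7 = 19 full weeks with remainder 6, so 19 more Sundays after the first → 20.

20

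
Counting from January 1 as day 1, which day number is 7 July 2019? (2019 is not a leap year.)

Days in months before July: 31 + 28 + 31 + 30 + 31 + 30 = 181.
Plus 7 days into July → day 188.

188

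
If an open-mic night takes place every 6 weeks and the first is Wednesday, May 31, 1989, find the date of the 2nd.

The 2nd occurrence is 1 interval after the first: 1 × 42 = 42 days after May 31, 1989.
May has 31 days — 0 days to the end of May leaves 42.
June has 30 days (12 left).
12 days into July → July 12, 1989.

July 12, 1989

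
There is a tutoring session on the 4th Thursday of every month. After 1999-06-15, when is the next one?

June 1999 starts on a Tuesday; its first Thursday is the 3rd, so the 4th Thursday is the 24th — 1999-06-24.
1999-06-24 is after 1999-06-15, so that is the next one.

1999-06-24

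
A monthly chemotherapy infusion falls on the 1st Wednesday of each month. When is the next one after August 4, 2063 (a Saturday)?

September 5, 2063

August 2063 starts on a Wednesday, so its 1st Wednesday is August 1, 2063.
That is not after August 4, 2063, so look at September 2063.
September 2063 starts on a Saturday, so its 1st Wednesday is September 5, 2063 (4 days in).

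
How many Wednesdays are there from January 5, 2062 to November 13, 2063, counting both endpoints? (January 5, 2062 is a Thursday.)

January 5, 2062 is a Thursday; the first Wednesday on or after it is January 11, 2062 (6 days later).
From January 11, 2062 to November 13, 2063: 354 + 317 = 671 days (rest of 2062, to November 13, 2063 in 2063).
671 ÷ 7 = 95 full weeks with remainder 6, so 95 more Wednesdays after the first → 96.

96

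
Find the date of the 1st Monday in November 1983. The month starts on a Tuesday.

November 1983 begins on a Tuesday, so the first Monday is November 7 (6 days later).

1983-11-07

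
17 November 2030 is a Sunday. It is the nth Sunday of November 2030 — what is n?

3rd

Day 17 falls in week ⌈17/7⌉ of the month.
Days 1–7 hold the 1st Sunday, 8–14 the 2nd, 15–21 the 3rd, 22–28 the 4th, 29–31 the 5th.
17 is in the range for the 3rd.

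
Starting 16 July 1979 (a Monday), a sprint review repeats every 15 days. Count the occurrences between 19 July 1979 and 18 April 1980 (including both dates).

Occurrences land 15·i days after 16 July 1979 for i = 0, 1, 2, …
19 July 1979 is 3 days after the start; 3 ÷ 15 = 0 remainder 3; since the remainder is 3, round up to i = 1. First occurrence in the window: #2 on 31 July 1979 (1×15 = 15 days in).
18 April 1980 is 277 days after the start; 277 ÷ 15 = 18 remainder 7. Last occurrence in the window: #19 on 11 April 1980.
Occurrences #2 through #19: 18 in total.

18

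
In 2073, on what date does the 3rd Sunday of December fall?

December 2073 begins on a Friday, so the first Sunday is December 3 (2 days later).
The 3rd Sunday is 2 weeks later: 3 + 14 = 17.

17 December 2073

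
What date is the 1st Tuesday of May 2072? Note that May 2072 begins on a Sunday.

May 2072 begins on a Sunday, so the first Tuesday is May 3 (2 days later).

2072-05-03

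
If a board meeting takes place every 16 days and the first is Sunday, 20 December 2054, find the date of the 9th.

The 9th occurrence is 8 intervals after the first: 8 × 16 = 128 days after 20 December 2054.
December has 31 days — 11 days to the end of December leaves 117.
January has 31 days (86 left).
February has 28 days (58 left).
March has 31 days (27 left).
27 days into April → 27 April 2055.

27 April 2055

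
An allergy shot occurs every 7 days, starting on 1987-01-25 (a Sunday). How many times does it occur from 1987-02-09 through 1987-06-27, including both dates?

19

Occurrences land 7·i days after 1987-01-25 for i = 0, 1, 2, …
1987-02-09 is 15 days after the start; 15 ÷ 7 = 2 remainder 1; since the remainder is 1, round up to i = 3. First occurrence in the window: #4 on 1987-02-15 (3×7 = 21 days in).
1987-06-27 is 153 days after the start; 153 ÷ 7 = 21 remainder 6. Last occurrence in the window: #22 on 1987-06-21.
Occurrences #4 through #22: 19 in total.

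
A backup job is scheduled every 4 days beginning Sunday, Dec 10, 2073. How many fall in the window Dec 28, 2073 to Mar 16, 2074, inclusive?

20

Occurrences land 4·i days after Dec 10, 2073 for i = 0, 1, 2, …
Dec 28, 2073 is 18 days after the start; 18 ÷ 4 = 4 remainder 2; since the remainder is 2, round up to i = 5. First occurrence in the window: #6 on Dec 30, 2073 (5×4 = 20 days in).
Mar 16, 2074 is 96 days after the start; 96 ÷ 4 = 24 remainder 0. Last occurrence in the window: #25 on Mar 16, 2074.
Occurrences #6 through #25: 20 in total.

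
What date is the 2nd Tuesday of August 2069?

The first Tuesday of August 2069 is August 6.
The 2nd Tuesday is 1 weeks later: 6 + 7 = 13.

August 13, 2069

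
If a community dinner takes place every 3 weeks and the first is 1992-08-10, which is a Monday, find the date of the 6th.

The 6th occurrence is 5 intervals after the first: 5 × 21 = 105 days after 1992-08-10.
August has 31 days — 21 days to the end of August leaves 84.
September has 30 days (54 left).
October has 31 days (23 left).
23 days into November → 1992-11-23.

1992-11-23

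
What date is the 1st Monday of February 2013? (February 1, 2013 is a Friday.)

February 2013 begins on a Friday, so the first Monday is February 4 (3 days later).

4 February 2013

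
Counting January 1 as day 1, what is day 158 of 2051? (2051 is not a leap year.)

2051-06-07

January has 31 days (158 − 31 = 127 remain).
February has 28 days (127 − 28 = 99 remain).
March has 31 days (99 − 31 = 68 remain).
April has 30 days (68 − 30 = 38 remain).
May has 31 days (38 − 31 = 7 remain).
7 into June → June 7.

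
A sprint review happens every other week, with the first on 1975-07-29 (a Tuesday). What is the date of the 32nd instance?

1976-10-05

The 32nd occurrence is 31 intervals after the first: 31 × 14 = 434 days after 1975-07-29.
July has 31 days — 2 days to the end of July leaves 432.
From end of July to end of 1975 is 153 days (279 left).
January has 31 days (248 left).
February has 29 days (219 left).
March has 31 days (188 left).
April has 30 days (158 left).
May has 31 days (127 left).
June has 30 days (97 left).
July has 31 days (66 left).
August has 31 days (35 left).
September has 30 days (5 left).
5 days into October → 1976-10-05.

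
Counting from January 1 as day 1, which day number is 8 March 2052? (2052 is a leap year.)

68

Days in months before March: 31 + 29 = 60.
Plus 8 days into March → day 68.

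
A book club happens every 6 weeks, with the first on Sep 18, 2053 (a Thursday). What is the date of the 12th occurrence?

The 12th occurrence is 11 intervals after the first: 11 × 42 = 462 days after Sep 18, 2053.
Sep has 30 days — 12 days to the end of Sep leaves 450.
From end of Sep to end of 2053 is 92 days (358 left).
Jan has 31 days (327 left).
Feb has 28 days (299 left).
Mar has 31 days (268 left).
Apr has 30 days (238 left).
May has 31 days (207 left).
Jun has 30 days (177 left).
Jul has 31 days (146 left).
Aug has 31 days (115 left).
Sep has 30 days (85 left).
Oct has 31 days (54 left).
Nov has 30 days (24 left).
24 days into Dec → Dec 24, 2054.

Dec 24, 2054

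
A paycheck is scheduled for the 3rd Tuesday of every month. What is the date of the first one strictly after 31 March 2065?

21 April 2065

March 2065 starts on a Sunday; its first Tuesday is the 3rd, so the 3rd Tuesday is the 17th — 17 March 2065.
That is not after 31 March 2065, so look at April 2065.
April 2065 starts on a Wednesday; its first Tuesday is the 7th, so the 3rd Tuesday is the 21st — 21 April 2065.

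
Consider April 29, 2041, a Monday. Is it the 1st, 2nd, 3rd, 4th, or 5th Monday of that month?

5th

Day 29 falls in week ⌈29/7⌉ of the month.
Days 1–7 hold the 1st Monday, 8–14 the 2nd, 15–21 the 3rd, 22–28 the 4th, 29–31 the 5th.
29 is in the range for the 5th.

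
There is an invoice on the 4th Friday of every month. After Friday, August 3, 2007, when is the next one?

August 24, 2007

August 2007 starts on a Wednesday; its first Friday is the 3rd, so the 4th Friday is the 24th — August 24, 2007.
August 24, 2007 is after August 3, 2007, so that is the next one.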